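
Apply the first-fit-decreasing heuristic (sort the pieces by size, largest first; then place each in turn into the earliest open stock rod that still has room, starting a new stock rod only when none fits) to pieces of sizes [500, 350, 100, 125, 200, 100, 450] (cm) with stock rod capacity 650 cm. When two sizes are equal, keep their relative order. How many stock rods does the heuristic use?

3

Sorted descending: 500, 450, 350, 200, 125, 100, 100.
  500 → stock rod 1 (new)  [load 500/650]
  450 → stock rod 2 (new)  [load 450/650]
  350 → stock rod 3 (new)  [load 350/650]
  200 → stock rod 2  [load 650/650]
  125 → stock rod 1  [load 625/650]
  100 → stock rod 3  [load 450/650]
  100 → stock rod 3  [load 550/650]
3 stock rods opened.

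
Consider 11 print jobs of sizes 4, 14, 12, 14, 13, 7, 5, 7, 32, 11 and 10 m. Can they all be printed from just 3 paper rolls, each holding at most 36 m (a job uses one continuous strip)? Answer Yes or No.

Total = 129 m; ⌈129/36⌉ = 4.
At least 4 paper rolls are required, but only 3 are allowed.

No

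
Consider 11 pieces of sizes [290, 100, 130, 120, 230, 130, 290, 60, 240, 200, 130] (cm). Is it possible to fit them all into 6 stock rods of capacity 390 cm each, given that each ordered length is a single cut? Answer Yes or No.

A valid assignment using 6 stock rods:
  stock rod 1: 290 + 100 = 390
  stock rod 2: 290 + 60 = 350
  stock rod 3: 240 + 130 = 370
  stock rod 4: 230 + 130 = 360
  stock rod 5: 200 + 130 = 330
  stock rod 6: 120 = 120
Every load is within 390 cm, so 6 stock rods suffice.

Yes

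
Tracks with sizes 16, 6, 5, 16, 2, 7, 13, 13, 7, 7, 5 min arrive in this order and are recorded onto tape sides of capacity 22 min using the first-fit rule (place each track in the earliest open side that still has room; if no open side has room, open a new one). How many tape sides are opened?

5

  16 → side 1 (new)  [load 16/22]
  6 → side 1  [load 22/22]
  5 → side 2 (new)  [load 5/22]
  16 → side 2  [load 21/22]
  2 → side 3 (new)  [load 2/22]
  7 → side 3  [load 9/22]
  13 → side 3  [load 22/22]
  13 → side 4 (new)  [load 13/22]
  7 → side 4  [load 20/22]
  7 → side 5 (new)  [load 7/22]
  5 → side 5  [load 12/22]
5 tape sides opened.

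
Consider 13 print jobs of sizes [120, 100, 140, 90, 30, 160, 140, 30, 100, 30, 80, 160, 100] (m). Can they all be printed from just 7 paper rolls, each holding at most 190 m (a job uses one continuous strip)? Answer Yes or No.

No

Total = 1280 m; ⌈1280/190⌉ = 7.
8 print jobs each exceed half the capacity and cannot share a roll, forcing at least 8 paper rolls.
At least 8 paper rolls are required, but only 7 are allowed.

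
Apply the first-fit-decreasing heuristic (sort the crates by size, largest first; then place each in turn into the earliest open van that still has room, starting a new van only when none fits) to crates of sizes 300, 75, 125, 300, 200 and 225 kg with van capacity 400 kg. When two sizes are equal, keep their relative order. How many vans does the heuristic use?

4

Sorted descending: 300, 300, 225, 200, 125, 75.
  300 → van 1 (new)  [load 300/400]
  300 → van 2 (new)  [load 300/400]
  225 → van 3 (new)  [load 225/400]
  200 → van 4 (new)  [load 200/400]
  125 → van 3  [load 350/400]
  75 → van 1  [load 375/400]
4 vans opened.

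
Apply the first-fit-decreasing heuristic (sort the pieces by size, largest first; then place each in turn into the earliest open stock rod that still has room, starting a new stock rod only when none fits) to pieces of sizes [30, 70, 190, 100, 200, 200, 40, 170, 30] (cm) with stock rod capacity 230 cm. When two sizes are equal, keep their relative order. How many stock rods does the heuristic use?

Sorted descending: 200, 200, 190, 170, 100, 70, 40, 30, 30.
  200 → stock rod 1 (new)  [load 200/230]
  200 → stock rod 2 (new)  [load 200/230]
  190 → stock rod 3 (new)  [load 190/230]
  170 → stock rod 4 (new)  [load 170/230]
  100 → stock rod 5 (new)  [load 100/230]
  70 → stock rod 5  [load 170/230]
  40 → stock rod 3  [load 230/230]
  30 → stock rod 1  [load 230/230]
  30 → stock rod 2  [load 230/230]
5 stock rods opened.

5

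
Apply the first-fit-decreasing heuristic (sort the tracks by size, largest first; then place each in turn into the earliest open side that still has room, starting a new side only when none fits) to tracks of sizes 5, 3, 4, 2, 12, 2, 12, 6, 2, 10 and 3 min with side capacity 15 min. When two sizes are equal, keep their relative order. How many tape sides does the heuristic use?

5

Sorted descending: 12, 12, 10, 6, 5, 4, 3, 3, 2, 2, 2.
  12 → side 1 (new)  [load 12/15]
  12 → side 2 (new)  [load 12/15]
  10 → side 3 (new)  [load 10/15]
  6 → side 4 (new)  [load 6/15]
  5 → side 3  [load 15/15]
  4 → side 4  [load 10/15]
  3 → side 1  [load 15/15]
  3 → side 2  [load 15/15]
  2 → side 4  [load 12/15]
  2 → side 4  [load 14/15]
  2 → side 5 (new)  [load 2/15]
5 tape sides opened.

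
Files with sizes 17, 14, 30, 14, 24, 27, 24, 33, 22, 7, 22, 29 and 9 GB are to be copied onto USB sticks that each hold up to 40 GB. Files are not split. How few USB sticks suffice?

8

Total = 33 + 30 + 29 + 27 + 24 + 24 + 22 + 22 + 17 + 14 + 14 + 9 + 7 = 272 GB.
Lower bound: ⌈272/40⌉ = 7 USB sticks.
Also, 8 files each exceed 20 GB, and no two of those can share a USB stick, so at least 8 USB sticks are needed.
A packing using 8 USB sticks:
  USB stick 1: 33 + 7 = 40
  USB stick 2: 30 + 9 = 39
  USB stick 3: 29 = 29
  USB stick 4: 27 = 27
  USB stick 5: 24 + 14 = 38
  USB stick 6: 24 + 14 = 38
  USB stick 7: 22 + 17 = 39
  USB stick 8: 22 = 22
This matches the lower bound, so 8 is optimal.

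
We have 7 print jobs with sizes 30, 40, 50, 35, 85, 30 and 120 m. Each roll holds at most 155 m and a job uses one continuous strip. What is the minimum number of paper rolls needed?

Total = 120 + 85 + 50 + 40 + 35 + 30 + 30 = 390 m.
Lower bound: ⌈390/155⌉ = 3 paper rolls.
A packing using 3 paper rolls:
  roll 1: 120 + 35 = 155
  roll 2: 85 + 50 = 135
  roll 3: 40 + 30 + 30 = 100
This matches the lower bound, so 3 is optimal.

3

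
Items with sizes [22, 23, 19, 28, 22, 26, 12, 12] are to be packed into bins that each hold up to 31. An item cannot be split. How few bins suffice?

Total = 28 + 26 + 23 + 22 + 22 + 19 + 12 + 12 = 164.
Lower bound: ⌈164/31⌉ = 6 bins.
A packing using 7 bins:
  bin 1: 28 = 28
  bin 2: 26 = 26
  bin 3: 23 = 23
  bin 4: 22 = 22
  bin 5: 22 = 22
  bin 6: 19 + 12 = 31
  bin 7: 12 = 12
No arrangement into 6 bins stays within capacity, so 7 is optimal.

7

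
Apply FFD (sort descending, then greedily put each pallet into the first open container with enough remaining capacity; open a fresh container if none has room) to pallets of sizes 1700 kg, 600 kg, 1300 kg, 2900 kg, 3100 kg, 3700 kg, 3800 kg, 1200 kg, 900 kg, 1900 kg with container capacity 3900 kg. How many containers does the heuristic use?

6

Sorted descending: 3800, 3700, 3100, 2900, 1900, 1700, 1300, 1200, 900, 600.
  3800 → container 1 (new)  [load 3800/3900]
  3700 → container 2 (new)  [load 3700/3900]
  3100 → container 3 (new)  [load 3100/3900]
  2900 → container 4 (new)  [load 2900/3900]
  1900 → container 5 (new)  [load 1900/3900]
  1700 → container 5  [load 3600/3900]
  1300 → container 6 (new)  [load 1300/3900]
  1200 → container 6  [load 2500/3900]
  900 → container 4  [load 3800/3900]
  600 → container 3  [load 3700/3900]
6 containers opened.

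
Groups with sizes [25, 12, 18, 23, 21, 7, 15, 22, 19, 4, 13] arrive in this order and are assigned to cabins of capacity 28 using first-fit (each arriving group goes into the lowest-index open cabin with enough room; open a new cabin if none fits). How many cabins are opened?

8

  25 → cabin 1 (new)  [load 25/28]
  12 → cabin 2 (new)  [load 12/28]
  18 → cabin 3 (new)  [load 18/28]
  23 → cabin 4 (new)  [load 23/28]
  21 → cabin 5 (new)  [load 21/28]
  7 → cabin 2  [load 19/28]
  15 → cabin 6 (new)  [load 15/28]
  22 → cabin 7 (new)  [load 22/28]
  19 → cabin 8 (new)  [load 19/28]
  4 → cabin 2  [load 23/28]
  13 → cabin 6  [load 28/28]
8 cabins opened.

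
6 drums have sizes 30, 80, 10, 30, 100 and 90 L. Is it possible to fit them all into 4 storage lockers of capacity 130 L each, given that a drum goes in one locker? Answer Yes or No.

A valid assignment using 3 storage lockers:
  locker 1: 100 + 30 = 130
  locker 2: 90 + 30 + 10 = 130
  locker 3: 80 = 80
That uses only 3 ≤ 4, so 4 storage lockers are enough.

Yes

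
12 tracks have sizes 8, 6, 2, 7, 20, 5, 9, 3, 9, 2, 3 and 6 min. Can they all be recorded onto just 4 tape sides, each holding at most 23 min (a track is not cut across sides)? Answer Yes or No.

Yes

A valid assignment using 4 tape sides:
  side 1: 20 + 3 = 23
  side 2: 9 + 9 + 5 = 23
  side 3: 8 + 7 + 6 + 2 = 23
  side 4: 6 + 3 + 2 = 11
Every load is within 23 min, so 4 tape sides suffice.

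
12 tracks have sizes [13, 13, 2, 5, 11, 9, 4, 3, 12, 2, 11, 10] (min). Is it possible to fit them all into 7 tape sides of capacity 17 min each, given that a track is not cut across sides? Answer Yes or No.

Yes

A valid assignment using 7 tape sides:
  side 1: 13 + 4 = 17
  side 2: 13 + 3 = 16
  side 3: 12 + 5 = 17
  side 4: 11 + 2 + 2 = 15
  side 5: 11 = 11
  side 6: 10 = 10
  side 7: 9 = 9
Every load is within 17 min, so 7 tape sides suffice.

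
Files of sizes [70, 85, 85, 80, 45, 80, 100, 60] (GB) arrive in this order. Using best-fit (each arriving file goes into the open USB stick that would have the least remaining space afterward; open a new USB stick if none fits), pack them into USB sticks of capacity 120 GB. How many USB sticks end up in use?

  70 → USB stick 1 (new)  [load 70/120]
  85 → USB stick 2 (new)  [load 85/120]
  85 → USB stick 3 (new)  [load 85/120]
  80 → USB stick 4 (new)  [load 80/120]
  45 → USB stick 1  [load 115/120]
  80 → USB stick 5 (new)  [load 80/120]
  100 → USB stick 6 (new)  [load 100/120]
  60 → USB stick 7 (new)  [load 60/120]
7 USB sticks opened.

7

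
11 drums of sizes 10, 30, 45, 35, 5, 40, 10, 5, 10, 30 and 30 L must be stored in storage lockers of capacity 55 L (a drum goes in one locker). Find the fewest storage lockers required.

6

Total = 45 + 40 + 35 + 30 + 30 + 30 + 10 + 10 + 10 + 5 + 5 = 250 L.
Lower bound: ⌈250/55⌉ = 5 storage lockers.
Also, 6 drums each exceed 55/2 L, and no two of those can share a locker, so at least 6 storage lockers are needed.
A packing using 6 storage lockers:
  locker 1: 45 + 10 = 55
  locker 2: 40 + 10 + 5 = 55
  locker 3: 35 + 10 + 5 = 50
  locker 4: 30 = 30
  locker 5: 30 = 30
  locker 6: 30 = 30
This matches the lower bound, so 6 is optimal.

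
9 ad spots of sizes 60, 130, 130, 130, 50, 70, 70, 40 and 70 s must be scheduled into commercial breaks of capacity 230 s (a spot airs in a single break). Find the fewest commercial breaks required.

Total = 130 + 130 + 130 + 70 + 70 + 70 + 60 + 50 + 40 = 750 s.
Lower bound: ⌈750/230⌉ = 4 commercial breaks.
A packing using 4 commercial breaks:
  break 1: 130 + 70 = 200
  break 2: 130 + 70 = 200
  break 3: 130 + 70 = 200
  break 4: 60 + 50 + 40 = 150
This matches the lower bound, so 4 is optimal.

4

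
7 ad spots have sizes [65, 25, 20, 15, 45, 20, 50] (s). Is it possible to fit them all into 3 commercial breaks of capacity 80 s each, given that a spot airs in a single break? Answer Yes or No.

No

Total = 240 s; ⌈240/80⌉ = 3.
The bound of 3 does not rule out 3, but exhaustive search shows no assignment into 3 commercial breaks of capacity 80 s exists — the minimum is 4.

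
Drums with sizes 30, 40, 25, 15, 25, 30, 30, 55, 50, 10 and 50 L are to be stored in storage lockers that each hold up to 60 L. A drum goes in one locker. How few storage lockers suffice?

7

Total = 55 + 50 + 50 + 40 + 30 + 30 + 30 + 25 + 25 + 15 + 10 = 360 L.
Lower bound: ⌈360/60⌉ = 6 storage lockers.
A packing using 7 storage lockers:
  locker 1: 55 = 55
  locker 2: 50 + 10 = 60
  locker 3: 50 = 50
  locker 4: 40 + 15 = 55
  locker 5: 30 + 30 = 60
  locker 6: 30 + 25 = 55
  locker 7: 25 = 25
No arrangement into 6 storage lockers stays within capacity, so 7 is optimal.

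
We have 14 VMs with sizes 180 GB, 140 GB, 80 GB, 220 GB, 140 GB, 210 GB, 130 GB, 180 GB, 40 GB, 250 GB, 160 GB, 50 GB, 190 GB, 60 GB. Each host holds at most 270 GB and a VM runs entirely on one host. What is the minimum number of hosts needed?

9

Total = 250 + 220 + 210 + 190 + 180 + 180 + 160 + 140 + 140 + 130 + 80 + 60 + 50 + 40 = 2030 GB.
Lower bound: ⌈2030/270⌉ = 8 hosts.
Also, 9 VMs each exceed 135 GB, and no two of those can share a host, so at least 9 hosts are needed.
A packing using 9 hosts:
  host 1: 250 = 250
  host 2: 220 + 50 = 270
  host 3: 210 + 60 = 270
  host 4: 190 + 80 = 270
  host 5: 180 + 40 = 220
  host 6: 180 = 180
  host 7: 160 = 160
  host 8: 140 + 130 = 270
  host 9: 140 = 140
This matches the lower bound, so 9 is optimal.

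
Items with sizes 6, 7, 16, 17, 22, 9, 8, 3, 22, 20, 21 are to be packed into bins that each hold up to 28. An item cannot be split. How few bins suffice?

6

Total = 22 + 22 + 21 + 20 + 17 + 16 + 9 + 8 + 7 + 6 + 3 = 151.
Lower bound: ⌈151/28⌉ = 6 bins.
A packing using 6 bins:
  bin 1: 22 + 6 = 28
  bin 2: 22 + 3 = 25
  bin 3: 21 + 7 = 28
  bin 4: 20 + 8 = 28
  bin 5: 17 + 9 = 26
  bin 6: 16 = 16
This matches the lower bound, so 6 is optimal.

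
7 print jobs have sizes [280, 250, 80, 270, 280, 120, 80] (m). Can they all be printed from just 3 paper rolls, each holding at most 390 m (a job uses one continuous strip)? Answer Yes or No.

Total = 1360 m; ⌈1360/390⌉ = 4.
At least 4 paper rolls are required, but only 3 are allowed.

No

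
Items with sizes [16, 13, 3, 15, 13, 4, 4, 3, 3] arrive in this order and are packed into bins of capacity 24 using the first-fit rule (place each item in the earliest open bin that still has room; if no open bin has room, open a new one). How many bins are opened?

4

  16 → bin 1 (new)  [load 16/24]
  13 → bin 2 (new)  [load 13/24]
  3 → bin 1  [load 19/24]
  15 → bin 3 (new)  [load 15/24]
  13 → bin 4 (new)  [load 13/24]
  4 → bin 1  [load 23/24]
  4 → bin 2  [load 17/24]
  3 → bin 2  [load 20/24]
  3 → bin 2  [load 23/24]
4 bins opened.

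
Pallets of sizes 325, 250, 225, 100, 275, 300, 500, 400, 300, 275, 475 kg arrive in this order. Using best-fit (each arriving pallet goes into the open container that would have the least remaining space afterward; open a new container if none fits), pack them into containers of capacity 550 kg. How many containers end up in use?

8

  325 → container 1 (new)  [load 325/550]
  250 → container 2 (new)  [load 250/550]
  225 → container 1  [load 550/550]
  100 → container 2  [load 350/550]
  275 → container 3 (new)  [load 275/550]
  300 → container 4 (new)  [load 300/550]
  500 → container 5 (new)  [load 500/550]
  400 → container 6 (new)  [load 400/550]
  300 → container 7 (new)  [load 300/550]
  275 → container 3  [load 550/550]
  475 → container 8 (new)  [load 475/550]
8 containers opened.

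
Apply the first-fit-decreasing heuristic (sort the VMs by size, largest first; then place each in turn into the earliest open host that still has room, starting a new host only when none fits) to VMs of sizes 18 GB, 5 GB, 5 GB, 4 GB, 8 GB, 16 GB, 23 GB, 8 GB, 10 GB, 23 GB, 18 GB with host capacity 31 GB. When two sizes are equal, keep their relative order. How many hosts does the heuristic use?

Sorted descending: 23, 23, 18, 18, 16, 10, 8, 8, 5, 5, 4.
  23 → host 1 (new)  [load 23/31]
  23 → host 2 (new)  [load 23/31]
  18 → host 3 (new)  [load 18/31]
  18 → host 4 (new)  [load 18/31]
  16 → host 5 (new)  [load 16/31]
  10 → host 3  [load 28/31]
  8 → host 1  [load 31/31]
  8 → host 2  [load 31/31]
  5 → host 4  [load 23/31]
  5 → host 4  [load 28/31]
  4 → host 5  [load 20/31]
5 hosts opened.

5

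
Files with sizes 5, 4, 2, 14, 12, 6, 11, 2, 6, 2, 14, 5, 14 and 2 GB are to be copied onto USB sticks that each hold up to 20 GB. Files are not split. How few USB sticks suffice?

5

Total = 14 + 14 + 14 + 12 + 11 + 6 + 6 + 5 + 5 + 4 + 2 + 2 + 2 + 2 = 99 GB.
Lower bound: ⌈99/20⌉ = 5 USB sticks.
A packing using 5 USB sticks:
  USB stick 1: 14 + 6 = 20
  USB stick 2: 14 + 6 = 20
  USB stick 3: 14 + 5 = 19
  USB stick 4: 12 + 4 + 2 + 2 = 20
  USB stick 5: 11 + 5 + 2 + 2 = 20
This matches the lower bound, so 5 is optimal.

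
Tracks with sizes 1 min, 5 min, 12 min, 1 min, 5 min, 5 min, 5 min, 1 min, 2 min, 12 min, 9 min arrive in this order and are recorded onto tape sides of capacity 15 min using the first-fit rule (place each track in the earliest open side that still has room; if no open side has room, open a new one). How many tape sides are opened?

  1 → side 1 (new)  [load 1/15]
  5 → side 1  [load 6/15]
  12 → side 2 (new)  [load 12/15]
  1 → side 1  [load 7/15]
  5 → side 1  [load 12/15]
  5 → side 3 (new)  [load 5/15]
  5 → side 3  [load 10/15]
  1 → side 1  [load 13/15]
  2 → side 1  [load 15/15]
  12 → side 4 (new)  [load 12/15]
  9 → side 5 (new)  [load 9/15]
5 tape sides opened.

5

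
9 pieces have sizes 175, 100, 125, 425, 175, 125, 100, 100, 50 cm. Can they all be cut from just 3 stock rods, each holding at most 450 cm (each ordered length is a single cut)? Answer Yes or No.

No

Total = 1375 cm; ⌈1375/450⌉ = 4.
At least 4 stock rods are required, but only 3 are allowed.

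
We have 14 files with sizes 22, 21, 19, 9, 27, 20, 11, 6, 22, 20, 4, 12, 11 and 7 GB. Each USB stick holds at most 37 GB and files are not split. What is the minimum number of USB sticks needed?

7

Total = 27 + 22 + 22 + 21 + 20 + 20 + 19 + 12 + 11 + 11 + 9 + 7 + 6 + 4 = 211 GB.
Lower bound: ⌈211/37⌉ = 6 USB sticks.
Also, 7 files each exceed 37/2 GB, and no two of those can share a USB stick, so at least 7 USB sticks are needed.
A packing using 7 USB sticks:
  USB stick 1: 27 + 9 = 36
  USB stick 2: 22 + 12 = 34
  USB stick 3: 22 + 11 + 4 = 37
  USB stick 4: 21 + 11 = 32
  USB stick 5: 20 + 7 + 6 = 33
  USB stick 6: 20 = 20
  USB stick 7: 19 = 19
This matches the lower bound, so 7 is optimal.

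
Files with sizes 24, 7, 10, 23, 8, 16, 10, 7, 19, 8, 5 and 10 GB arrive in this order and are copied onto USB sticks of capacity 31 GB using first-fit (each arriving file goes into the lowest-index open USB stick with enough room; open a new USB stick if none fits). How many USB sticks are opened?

5

  24 → USB stick 1 (new)  [load 24/31]
  7 → USB stick 1  [load 31/31]
  10 → USB stick 2 (new)  [load 10/31]
  23 → USB stick 3 (new)  [load 23/31]
  8 → USB stick 2  [load 18/31]
  16 → USB stick 4 (new)  [load 16/31]
  10 → USB stick 2  [load 28/31]
  7 → USB stick 3  [load 30/31]
  19 → USB stick 5 (new)  [load 19/31]
  8 → USB stick 4  [load 24/31]
  5 → USB stick 4  [load 29/31]
  10 → USB stick 5  [load 29/31]
5 USB sticks opened.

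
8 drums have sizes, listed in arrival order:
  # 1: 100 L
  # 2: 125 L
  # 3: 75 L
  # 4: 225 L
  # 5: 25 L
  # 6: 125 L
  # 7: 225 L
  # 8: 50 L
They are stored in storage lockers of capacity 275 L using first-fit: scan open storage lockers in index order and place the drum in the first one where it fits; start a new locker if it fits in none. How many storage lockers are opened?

4

  100 → locker 1 (new)  [load 100/275]
  125 → locker 1  [load 225/275]
  75 → locker 2 (new)  [load 75/275]
  225 → locker 3 (new)  [load 225/275]
  25 → locker 1  [load 250/275]
  125 → locker 2  [load 200/275]
  225 → locker 4 (new)  [load 225/275]
  50 → locker 2  [load 250/275]
4 storage lockers opened.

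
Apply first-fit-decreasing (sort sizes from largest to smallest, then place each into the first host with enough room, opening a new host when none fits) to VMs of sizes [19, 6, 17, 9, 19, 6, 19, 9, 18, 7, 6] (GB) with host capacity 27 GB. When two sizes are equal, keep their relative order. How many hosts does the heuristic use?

Sorted descending: 19, 19, 19, 18, 17, 9, 9, 7, 6, 6, 6.
  19 → host 1 (new)  [load 19/27]
  19 → host 2 (new)  [load 19/27]
  19 → host 3 (new)  [load 19/27]
  18 → host 4 (new)  [load 18/27]
  17 → host 5 (new)  [load 17/27]
  9 → host 4  [load 27/27]
  9 → host 5  [load 26/27]
  7 → host 1  [load 26/27]
  6 → host 2  [load 25/27]
  6 → host 3  [load 25/27]
  6 → host 6 (new)  [load 6/27]
6 hosts opened.

6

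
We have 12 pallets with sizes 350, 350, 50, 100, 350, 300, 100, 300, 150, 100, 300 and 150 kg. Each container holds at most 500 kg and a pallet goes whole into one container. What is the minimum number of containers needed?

Total = 350 + 350 + 350 + 300 + 300 + 300 + 150 + 150 + 100 + 100 + 100 + 50 = 2600 kg.
Lower bound: ⌈2600/500⌉ = 6 containers.
A packing using 6 containers:
  container 1: 350 + 150 = 500
  container 2: 350 + 150 = 500
  container 3: 350 + 100 + 50 = 500
  container 4: 300 + 100 + 100 = 500
  container 5: 300 = 300
  container 6: 300 = 300
This matches the lower bound, so 6 is optimal.

6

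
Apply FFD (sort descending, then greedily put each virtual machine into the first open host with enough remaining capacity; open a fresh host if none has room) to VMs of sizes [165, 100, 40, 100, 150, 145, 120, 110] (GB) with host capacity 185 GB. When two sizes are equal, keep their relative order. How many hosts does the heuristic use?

Sorted descending: 165, 150, 145, 120, 110, 100, 100, 40.
  165 → host 1 (new)  [load 165/185]
  150 → host 2 (new)  [load 150/185]
  145 → host 3 (new)  [load 145/185]
  120 → host 4 (new)  [load 120/185]
  110 → host 5 (new)  [load 110/185]
  100 → host 6 (new)  [load 100/185]
  100 → host 7 (new)  [load 100/185]
  40 → host 3  [load 185/185]
7 hosts opened.

7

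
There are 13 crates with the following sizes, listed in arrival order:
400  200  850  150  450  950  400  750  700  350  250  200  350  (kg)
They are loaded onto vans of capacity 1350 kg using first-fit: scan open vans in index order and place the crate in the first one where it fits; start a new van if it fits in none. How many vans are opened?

  400 → van 1 (new)  [load 400/1350]
  200 → van 1  [load 600/1350]
  850 → van 2 (new)  [load 850/1350]
  150 → van 1  [load 750/1350]
  450 → van 1  [load 1200/1350]
  950 → van 3 (new)  [load 950/1350]
  400 → van 2  [load 1250/1350]
  750 → van 4 (new)  [load 750/1350]
  700 → van 5 (new)  [load 700/1350]
  350 → van 3  [load 1300/1350]
  250 → van 4  [load 1000/1350]
  200 → van 4  [load 1200/1350]
  350 → van 5  [load 1050/1350]
5 vans opened.

5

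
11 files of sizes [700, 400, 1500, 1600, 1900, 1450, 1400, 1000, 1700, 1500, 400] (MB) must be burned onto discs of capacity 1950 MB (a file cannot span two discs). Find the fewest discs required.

8

Total = 1900 + 1700 + 1600 + 1500 + 1500 + 1450 + 1400 + 1000 + 700 + 400 + 400 = 13550 MB.
Lower bound: ⌈13550/1950⌉ = 7 discs.
Also, 8 files each exceed 975 MB, and no two of those can share a disc, so at least 8 discs are needed.
A packing using 8 discs:
  disc 1: 1900 = 1900
  disc 2: 1700 = 1700
  disc 3: 1600 = 1600
  disc 4: 1500 + 400 = 1900
  disc 5: 1500 + 400 = 1900
  disc 6: 1450 = 1450
  disc 7: 1400 = 1400
  disc 8: 1000 + 700 = 1700
This matches the lower bound, so 8 is optimal.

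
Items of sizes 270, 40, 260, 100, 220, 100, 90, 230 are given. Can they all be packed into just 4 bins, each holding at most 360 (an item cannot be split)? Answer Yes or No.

Yes

A valid assignment using 4 bins:
  bin 1: 270 + 90 = 360
  bin 2: 260 + 100 = 360
  bin 3: 230 + 100 = 330
  bin 4: 220 + 40 = 260
Every load is within 360, so 4 bins suffice.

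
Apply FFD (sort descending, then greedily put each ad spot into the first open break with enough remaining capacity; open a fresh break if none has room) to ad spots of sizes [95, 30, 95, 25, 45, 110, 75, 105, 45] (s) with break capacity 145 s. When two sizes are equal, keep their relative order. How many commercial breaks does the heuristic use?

Sorted descending: 110, 105, 95, 95, 75, 45, 45, 30, 25.
  110 → break 1 (new)  [load 110/145]
  105 → break 2 (new)  [load 105/145]
  95 → break 3 (new)  [load 95/145]
  95 → break 4 (new)  [load 95/145]
  75 → break 5 (new)  [load 75/145]
  45 → break 3  [load 140/145]
  45 → break 4  [load 140/145]
  30 → break 1  [load 140/145]
  25 → break 2  [load 130/145]
5 commercial breaks opened.

5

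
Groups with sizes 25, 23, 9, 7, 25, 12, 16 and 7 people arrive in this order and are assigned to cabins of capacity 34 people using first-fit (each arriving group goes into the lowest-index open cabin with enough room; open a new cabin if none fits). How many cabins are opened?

4

  25 → cabin 1 (new)  [load 25/34]
  23 → cabin 2 (new)  [load 23/34]
  9 → cabin 1  [load 34/34]
  7 → cabin 2  [load 30/34]
  25 → cabin 3 (new)  [load 25/34]
  12 → cabin 4 (new)  [load 12/34]
  16 → cabin 4  [load 28/34]
  7 → cabin 3  [load 32/34]
4 cabins opened.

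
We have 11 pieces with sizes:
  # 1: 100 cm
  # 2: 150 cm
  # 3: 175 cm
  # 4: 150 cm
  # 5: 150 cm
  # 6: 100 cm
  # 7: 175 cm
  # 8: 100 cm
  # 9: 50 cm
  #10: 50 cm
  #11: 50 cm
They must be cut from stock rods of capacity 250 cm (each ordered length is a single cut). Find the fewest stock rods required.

6

Total = 175 + 175 + 150 + 150 + 150 + 100 + 100 + 100 + 50 + 50 + 50 = 1250 cm.
Lower bound: ⌈1250/250⌉ = 5 stock rods.
A packing using 6 stock rods:
  stock rod 1: 175 + 50 = 225
  stock rod 2: 175 + 50 = 225
  stock rod 3: 150 + 100 = 250
  stock rod 4: 150 + 100 = 250
  stock rod 5: 150 + 100 = 250
  stock rod 6: 50 = 50
No arrangement into 5 stock rods stays within capacity, so 6 is optimal.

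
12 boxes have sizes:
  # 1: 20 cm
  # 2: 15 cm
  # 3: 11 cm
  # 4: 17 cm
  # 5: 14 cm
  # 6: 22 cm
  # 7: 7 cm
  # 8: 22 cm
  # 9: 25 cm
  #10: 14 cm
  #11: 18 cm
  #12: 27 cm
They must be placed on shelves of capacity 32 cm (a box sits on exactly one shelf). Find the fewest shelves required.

Total = 27 + 25 + 22 + 22 + 20 + 18 + 17 + 15 + 14 + 14 + 11 + 7 = 212 cm.
Lower bound: ⌈212/32⌉ = 7 shelves.
A packing using 8 shelves:
  shelf 1: 27 = 27
  shelf 2: 25 + 7 = 32
  shelf 3: 22 = 22
  shelf 4: 22 = 22
  shelf 5: 20 + 11 = 31
  shelf 6: 18 + 14 = 32
  shelf 7: 17 + 15 = 32
  shelf 8: 14 = 14
No arrangement into 7 shelves stays within capacity, so 8 is optimal.

8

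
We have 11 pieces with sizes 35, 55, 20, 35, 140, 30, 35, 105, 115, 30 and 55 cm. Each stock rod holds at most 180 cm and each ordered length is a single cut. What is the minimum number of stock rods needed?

Total = 140 + 115 + 105 + 55 + 55 + 35 + 35 + 35 + 30 + 30 + 20 = 655 cm.
Lower bound: ⌈655/180⌉ = 4 stock rods.
A packing using 4 stock rods:
  stock rod 1: 140 + 35 = 175
  stock rod 2: 115 + 55 = 170
  stock rod 3: 105 + 55 + 20 = 180
  stock rod 4: 35 + 35 + 30 + 30 = 130
This matches the lower bound, so 4 is optimal.

4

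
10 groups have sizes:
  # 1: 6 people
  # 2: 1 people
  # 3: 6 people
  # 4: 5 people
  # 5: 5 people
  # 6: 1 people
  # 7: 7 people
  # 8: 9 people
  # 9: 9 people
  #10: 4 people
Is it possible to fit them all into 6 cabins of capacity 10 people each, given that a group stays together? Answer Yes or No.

A valid assignment using 6 cabins:
  cabin 1: 9 + 1 = 10
  cabin 2: 9 + 1 = 10
  cabin 3: 7 = 7
  cabin 4: 6 + 4 = 10
  cabin 5: 6 = 6
  cabin 6: 5 + 5 = 10
Every load is within 10 people, so 6 cabins suffice.

Yes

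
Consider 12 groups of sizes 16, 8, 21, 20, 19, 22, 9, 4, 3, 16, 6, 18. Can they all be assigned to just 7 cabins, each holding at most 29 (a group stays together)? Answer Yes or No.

A valid assignment using 7 cabins:
  cabin 1: 22 + 6 = 28
  cabin 2: 21 + 8 = 29
  cabin 3: 20 + 9 = 29
  cabin 4: 19 + 4 + 3 = 26
  cabin 5: 18 = 18
  cabin 6: 16 = 16
  cabin 7: 16 = 16
Every load is within 29, so 7 cabins suffice.

Yes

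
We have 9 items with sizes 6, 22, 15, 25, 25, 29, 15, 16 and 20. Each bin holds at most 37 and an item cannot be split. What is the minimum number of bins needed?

6

Total = 29 + 25 + 25 + 22 + 20 + 16 + 15 + 15 + 6 = 173.
Lower bound: ⌈173/37⌉ = 5 bins.
A packing using 6 bins:
  bin 1: 29 + 6 = 35
  bin 2: 25 = 25
  bin 3: 25 = 25
  bin 4: 22 + 15 = 37
  bin 5: 20 + 16 = 36
  bin 6: 15 = 15
No arrangement into 5 bins stays within capacity, so 6 is optimal.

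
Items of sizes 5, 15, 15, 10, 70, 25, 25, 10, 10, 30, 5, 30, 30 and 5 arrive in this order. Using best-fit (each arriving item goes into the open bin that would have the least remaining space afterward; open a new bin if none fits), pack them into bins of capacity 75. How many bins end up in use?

  5 → bin 1 (new)  [load 5/75]
  15 → bin 1  [load 20/75]
  15 → bin 1  [load 35/75]
  10 → bin 1  [load 45/75]
  70 → bin 2 (new)  [load 70/75]
  25 → bin 1  [load 70/75]
  25 → bin 3 (new)  [load 25/75]
  10 → bin 3  [load 35/75]
  10 → bin 3  [load 45/75]
  30 → bin 3  [load 75/75]
  5 → bin 1  [load 75/75]
  30 → bin 4 (new)  [load 30/75]
  30 → bin 4  [load 60/75]
  5 → bin 2  [load 75/75]
4 bins opened.

4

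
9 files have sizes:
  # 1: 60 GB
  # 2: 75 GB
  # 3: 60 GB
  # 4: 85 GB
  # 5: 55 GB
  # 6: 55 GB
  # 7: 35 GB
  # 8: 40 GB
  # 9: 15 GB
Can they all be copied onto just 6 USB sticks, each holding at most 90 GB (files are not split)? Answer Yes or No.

No

Total = 480 GB; ⌈480/90⌉ = 6.
The bound of 6 does not rule out 6, but exhaustive search shows no assignment into 6 USB sticks of capacity 90 GB exists — the minimum is 7.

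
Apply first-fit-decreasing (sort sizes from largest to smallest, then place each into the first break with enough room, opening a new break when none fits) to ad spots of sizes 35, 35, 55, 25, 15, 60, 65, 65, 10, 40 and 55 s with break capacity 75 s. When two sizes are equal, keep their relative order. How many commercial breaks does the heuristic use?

7

Sorted descending: 65, 65, 60, 55, 55, 40, 35, 35, 25, 15, 10.
  65 → break 1 (new)  [load 65/75]
  65 → break 2 (new)  [load 65/75]
  60 → break 3 (new)  [load 60/75]
  55 → break 4 (new)  [load 55/75]
  55 → break 5 (new)  [load 55/75]
  40 → break 6 (new)  [load 40/75]
  35 → break 6  [load 75/75]
  35 → break 7 (new)  [load 35/75]
  25 → break 7  [load 60/75]
  15 → break 3  [load 75/75]
  10 → break 1  [load 75/75]
7 commercial breaks opened.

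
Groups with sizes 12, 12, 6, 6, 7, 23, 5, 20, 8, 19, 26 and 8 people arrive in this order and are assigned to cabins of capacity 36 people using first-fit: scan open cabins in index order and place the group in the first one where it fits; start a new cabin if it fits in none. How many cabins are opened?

  12 → cabin 1 (new)  [load 12/36]
  12 → cabin 1  [load 24/36]
  6 → cabin 1  [load 30/36]
  6 → cabin 1  [load 36/36]
  7 → cabin 2 (new)  [load 7/36]
  23 → cabin 2  [load 30/36]
  5 → cabin 2  [load 35/36]
  20 → cabin 3 (new)  [load 20/36]
  8 → cabin 3  [load 28/36]
  19 → cabin 4 (new)  [load 19/36]
  26 → cabin 5 (new)  [load 26/36]
  8 → cabin 3  [load 36/36]
5 cabins opened.

5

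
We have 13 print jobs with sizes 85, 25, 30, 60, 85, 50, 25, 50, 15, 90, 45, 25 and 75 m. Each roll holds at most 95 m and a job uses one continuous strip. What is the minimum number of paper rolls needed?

8

Total = 90 + 85 + 85 + 75 + 60 + 50 + 50 + 45 + 30 + 25 + 25 + 25 + 15 = 660 m.
Lower bound: ⌈660/95⌉ = 7 paper rolls.
A packing using 8 paper rolls:
  roll 1: 90 = 90
  roll 2: 85 = 85
  roll 3: 85 = 85
  roll 4: 75 + 15 = 90
  roll 5: 60 + 30 = 90
  roll 6: 50 + 45 = 95
  roll 7: 50 + 25 = 75
  roll 8: 25 + 25 = 50
No arrangement into 7 paper rolls stays within capacity, so 8 is optimal.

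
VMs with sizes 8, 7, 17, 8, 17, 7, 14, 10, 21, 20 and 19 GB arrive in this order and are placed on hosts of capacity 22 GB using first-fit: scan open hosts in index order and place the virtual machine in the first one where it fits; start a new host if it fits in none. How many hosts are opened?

  8 → host 1 (new)  [load 8/22]
  7 → host 1  [load 15/22]
  17 → host 2 (new)  [load 17/22]
  8 → host 3 (new)  [load 8/22]
  17 → host 4 (new)  [load 17/22]
  7 → host 1  [load 22/22]
  14 → host 3  [load 22/22]
  10 → host 5 (new)  [load 10/22]
  21 → host 6 (new)  [load 21/22]
  20 → host 7 (new)  [load 20/22]
  19 → host 8 (new)  [load 19/22]
8 hosts opened.

8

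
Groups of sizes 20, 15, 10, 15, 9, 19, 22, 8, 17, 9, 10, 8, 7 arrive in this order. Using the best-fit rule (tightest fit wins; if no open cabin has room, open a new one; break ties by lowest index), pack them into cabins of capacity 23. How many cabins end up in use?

9

  20 → cabin 1 (new)  [load 20/23]
  15 → cabin 2 (new)  [load 15/23]
  10 → cabin 3 (new)  [load 10/23]
  15 → cabin 4 (new)  [load 15/23]
  9 → cabin 3  [load 19/23]
  19 → cabin 5 (new)  [load 19/23]
  22 → cabin 6 (new)  [load 22/23]
  8 → cabin 2  [load 23/23]
  17 → cabin 7 (new)  [load 17/23]
  9 → cabin 8 (new)  [load 9/23]
  10 → cabin 8  [load 19/23]
  8 → cabin 4  [load 23/23]
  7 → cabin 9 (new)  [load 7/23]
9 cabins opened.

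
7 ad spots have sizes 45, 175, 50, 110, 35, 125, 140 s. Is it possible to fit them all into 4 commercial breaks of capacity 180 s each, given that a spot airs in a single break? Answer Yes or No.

Yes

A valid assignment using 4 commercial breaks:
  break 1: 175 = 175
  break 2: 140 + 35 = 175
  break 3: 125 + 50 = 175
  break 4: 110 + 45 = 155
Every load is within 180 s, so 4 commercial breaks suffice.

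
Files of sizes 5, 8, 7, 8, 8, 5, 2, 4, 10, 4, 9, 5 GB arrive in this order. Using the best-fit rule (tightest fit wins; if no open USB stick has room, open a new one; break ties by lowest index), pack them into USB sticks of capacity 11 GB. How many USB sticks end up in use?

8

  5 → USB stick 1 (new)  [load 5/11]
  8 → USB stick 2 (new)  [load 8/11]
  7 → USB stick 3 (new)  [load 7/11]
  8 → USB stick 4 (new)  [load 8/11]
  8 → USB stick 5 (new)  [load 8/11]
  5 → USB stick 1  [load 10/11]
  2 → USB stick 2  [load 10/11]
  4 → USB stick 3  [load 11/11]
  10 → USB stick 6 (new)  [load 10/11]
  4 → USB stick 7 (new)  [load 4/11]
  9 → USB stick 8 (new)  [load 9/11]
  5 → USB stick 7  [load 9/11]
8 USB sticks opened.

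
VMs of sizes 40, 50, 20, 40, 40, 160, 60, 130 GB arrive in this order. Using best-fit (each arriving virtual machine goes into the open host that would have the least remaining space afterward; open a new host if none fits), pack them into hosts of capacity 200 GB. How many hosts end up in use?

  40 → host 1 (new)  [load 40/200]
  50 → host 1  [load 90/200]
  20 → host 1  [load 110/200]
  40 → host 1  [load 150/200]
  40 → host 1  [load 190/200]
  160 → host 2 (new)  [load 160/200]
  60 → host 3 (new)  [load 60/200]
  130 → host 3  [load 190/200]
3 hosts opened.

3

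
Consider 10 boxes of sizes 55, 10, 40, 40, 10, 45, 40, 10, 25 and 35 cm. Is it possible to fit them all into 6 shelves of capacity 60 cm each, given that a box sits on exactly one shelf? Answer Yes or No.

A valid assignment using 6 shelves:
  shelf 1: 55 = 55
  shelf 2: 45 + 10 = 55
  shelf 3: 40 + 10 + 10 = 60
  shelf 4: 40 = 40
  shelf 5: 40 = 40
  shelf 6: 35 + 25 = 60
Every load is within 60 cm, so 6 shelves suffice.

Yes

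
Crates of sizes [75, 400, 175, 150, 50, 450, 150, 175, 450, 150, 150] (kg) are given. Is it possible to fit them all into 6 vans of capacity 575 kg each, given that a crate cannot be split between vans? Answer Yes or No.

Yes

A valid assignment using 5 vans:
  van 1: 450 + 75 + 50 = 575
  van 2: 450 = 450
  van 3: 400 + 175 = 575
  van 4: 175 + 150 + 150 = 475
  van 5: 150 + 150 = 300
That uses only 5 ≤ 6, so 6 vans are enough.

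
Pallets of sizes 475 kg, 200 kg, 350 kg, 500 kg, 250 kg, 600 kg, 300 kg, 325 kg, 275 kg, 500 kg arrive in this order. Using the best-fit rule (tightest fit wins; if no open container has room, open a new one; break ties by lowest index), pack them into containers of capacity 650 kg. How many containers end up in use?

7

  475 → container 1 (new)  [load 475/650]
  200 → container 2 (new)  [load 200/650]
  350 → container 2  [load 550/650]
  500 → container 3 (new)  [load 500/650]
  250 → container 4 (new)  [load 250/650]
  600 → container 5 (new)  [load 600/650]
  300 → container 4  [load 550/650]
  325 → container 6 (new)  [load 325/650]
  275 → container 6  [load 600/650]
  500 → container 7 (new)  [load 500/650]
7 containers opened.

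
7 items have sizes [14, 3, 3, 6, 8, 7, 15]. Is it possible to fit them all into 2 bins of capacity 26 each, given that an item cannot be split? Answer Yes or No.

Total = 56; ⌈56/26⌉ = 3.
At least 3 bins are required, but only 2 are allowed.

No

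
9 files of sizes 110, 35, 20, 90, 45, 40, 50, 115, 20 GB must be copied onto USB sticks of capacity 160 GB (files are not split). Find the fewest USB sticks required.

4

Total = 115 + 110 + 90 + 50 + 45 + 40 + 35 + 20 + 20 = 525 GB.
Lower bound: ⌈525/160⌉ = 4 USB sticks.
A packing using 4 USB sticks:
  USB stick 1: 115 + 45 = 160
  USB stick 2: 110 + 50 = 160
  USB stick 3: 90 + 40 + 20 = 150
  USB stick 4: 35 + 20 = 55
This matches the lower bound, so 4 is optimal.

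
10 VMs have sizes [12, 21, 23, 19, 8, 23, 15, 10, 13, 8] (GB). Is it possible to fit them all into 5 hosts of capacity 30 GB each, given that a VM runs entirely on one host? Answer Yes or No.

Total = 152 GB; ⌈152/30⌉ = 6.
At least 6 hosts are required, but only 5 are allowed.

No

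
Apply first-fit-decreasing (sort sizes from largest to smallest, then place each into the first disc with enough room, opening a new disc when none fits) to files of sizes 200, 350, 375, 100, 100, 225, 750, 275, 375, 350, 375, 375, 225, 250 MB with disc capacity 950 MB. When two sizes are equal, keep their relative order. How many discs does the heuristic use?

5

Sorted descending: 750, 375, 375, 375, 375, 350, 350, 275, 250, 225, 225, 200, 100, 100.
  750 → disc 1 (new)  [load 750/950]
  375 → disc 2 (new)  [load 375/950]
  375 → disc 2  [load 750/950]
  375 → disc 3 (new)  [load 375/950]
  375 → disc 3  [load 750/950]
  350 → disc 4 (new)  [load 350/950]
  350 → disc 4  [load 700/950]
  275 → disc 5 (new)  [load 275/950]
  250 → disc 4  [load 950/950]
  225 → disc 5  [load 500/950]
  225 → disc 5  [load 725/950]
  200 → disc 1  [load 950/950]
  100 → disc 2  [load 850/950]
  100 → disc 2  [load 950/950]
5 discs opened.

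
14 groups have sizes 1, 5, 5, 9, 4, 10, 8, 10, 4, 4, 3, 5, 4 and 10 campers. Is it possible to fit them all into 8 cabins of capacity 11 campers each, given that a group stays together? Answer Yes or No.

Total = 82 campers; ⌈82/11⌉ = 8.
The bound of 8 does not rule out 8, but exhaustive search shows no assignment into 8 cabins of capacity 11 campers exists — the minimum is 9.

No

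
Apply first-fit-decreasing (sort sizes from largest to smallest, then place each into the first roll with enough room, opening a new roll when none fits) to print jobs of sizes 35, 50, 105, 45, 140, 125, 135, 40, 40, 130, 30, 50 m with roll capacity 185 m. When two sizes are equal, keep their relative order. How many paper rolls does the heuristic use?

6

Sorted descending: 140, 135, 130, 125, 105, 50, 50, 45, 40, 40, 35, 30.
  140 → roll 1 (new)  [load 140/185]
  135 → roll 2 (new)  [load 135/185]
  130 → roll 3 (new)  [load 130/185]
  125 → roll 4 (new)  [load 125/185]
  105 → roll 5 (new)  [load 105/185]
  50 → roll 2  [load 185/185]
  50 → roll 3  [load 180/185]
  45 → roll 1  [load 185/185]
  40 → roll 4  [load 165/185]
  40 → roll 5  [load 145/185]
  35 → roll 5  [load 180/185]
  30 → roll 6 (new)  [load 30/185]
6 paper rolls opened.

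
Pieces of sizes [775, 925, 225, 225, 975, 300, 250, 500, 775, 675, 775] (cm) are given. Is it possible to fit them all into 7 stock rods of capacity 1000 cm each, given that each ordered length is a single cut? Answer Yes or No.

A valid assignment using 7 stock rods:
  stock rod 1: 975 = 975
  stock rod 2: 925 = 925
  stock rod 3: 775 + 225 = 1000
  stock rod 4: 775 + 225 = 1000
  stock rod 5: 775 = 775
  stock rod 6: 675 + 300 = 975
  stock rod 7: 500 + 250 = 750
Every load is within 1000 cm, so 7 stock rods suffice.

Yes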